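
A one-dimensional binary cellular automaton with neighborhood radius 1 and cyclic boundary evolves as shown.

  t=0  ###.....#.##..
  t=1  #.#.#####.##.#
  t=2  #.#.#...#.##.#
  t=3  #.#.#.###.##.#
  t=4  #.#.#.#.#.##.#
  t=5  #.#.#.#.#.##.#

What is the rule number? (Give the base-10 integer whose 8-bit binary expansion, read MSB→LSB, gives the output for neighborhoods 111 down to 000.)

  [7] ### => .  t=0,i=1
  [6] ##. => #  t=0,i=2
  [5] #.# => .  t=0,i=9
  [4] #.. => .  t=0,i=3
  [3] .## => #  t=0,i=0
  [2] .#. => #  t=0,i=8
  [1] ..# => #  t=0,i=7
  [0] ... => #  t=0,i=4
  bits 01001111 = 79

79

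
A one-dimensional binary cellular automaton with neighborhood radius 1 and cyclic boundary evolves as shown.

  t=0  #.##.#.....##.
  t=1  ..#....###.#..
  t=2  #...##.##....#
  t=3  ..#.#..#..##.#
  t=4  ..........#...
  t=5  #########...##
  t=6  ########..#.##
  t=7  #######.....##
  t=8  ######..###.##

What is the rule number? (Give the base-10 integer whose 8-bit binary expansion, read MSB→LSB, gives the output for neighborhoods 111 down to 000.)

  [7] ### => #  t=1,i=8
  [6] ##. => .  t=0,i=3
  [5] #.# => .  t=0,i=1
  [4] #.. => .  t=0,i=6
  [3] .## => #  t=0,i=2
  [2] .#. => .  t=0,i=0
  [1] ..# => .  t=0,i=10
  [0] ... => #  t=0,i=7
  bits 10001001 = 137

137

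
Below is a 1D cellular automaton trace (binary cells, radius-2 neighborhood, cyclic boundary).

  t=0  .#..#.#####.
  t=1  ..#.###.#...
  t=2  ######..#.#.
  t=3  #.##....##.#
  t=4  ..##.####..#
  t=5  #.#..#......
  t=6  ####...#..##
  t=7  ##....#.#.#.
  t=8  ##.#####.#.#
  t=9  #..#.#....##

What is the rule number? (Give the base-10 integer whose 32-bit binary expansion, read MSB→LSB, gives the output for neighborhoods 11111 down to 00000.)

  #####|#  b31=1 t=0,i=8
  ####.|.  b30=0 t=0,i=9
  ###.#|.  b29=0 t=1,i=6
  ###..|.  b28=0 t=0,i=10
  ##.##|.  b27=0 t=3,i=1
  ##.#.|.  b26=0 t=1,i=7
  ##..#|.  b25=0 t=0,i=11
  ##...|.  b24=0 t=3,i=4
  #.###|#  b23=1 t=0,i=6
  #.##.|#  b22=1 t=3,i=2
  #.#.#|.  b21=0 t=2,i=10
  #.#..|#  b20=1 t=1,i=8
  #..##|.  b19=0 t=4,i=1
  #..#.|.  b18=0 t=0,i=0
  #...#|.  b17=0 t=6,i=5
  #....|#  b16=1 t=1,i=10
  .####|.  b15=0 t=0,i=7
  .###.|#  b14=1 t=1,i=5
  .##.#|.  b13=0 t=3,i=0
  .##..|#  b12=1 t=3,i=3
  .#.##|#  b11=1 t=0,i=5
  .#.#.|#  b10=1 t=2,i=9
  .#..#|#  b9=1 t=0,i=2
  .#...|.  b8=0 t=1,i=9
  ..###|#  b7=1 t=6,i=10
  ..##.|#  b6=1 t=3,i=8
  ..#.#|#  b5=1 t=0,i=4
  ..#..|.  b4=0 t=0,i=1
  ...##|#  b3=1 t=3,i=7
  ...#.|#  b2=1 t=1,i=1
  ....#|#  b1=1 t=1,i=0
  .....|.  b0=0 t=1,i=11
  bits 10000000110100010101111011101110 = 2161204974

2161204974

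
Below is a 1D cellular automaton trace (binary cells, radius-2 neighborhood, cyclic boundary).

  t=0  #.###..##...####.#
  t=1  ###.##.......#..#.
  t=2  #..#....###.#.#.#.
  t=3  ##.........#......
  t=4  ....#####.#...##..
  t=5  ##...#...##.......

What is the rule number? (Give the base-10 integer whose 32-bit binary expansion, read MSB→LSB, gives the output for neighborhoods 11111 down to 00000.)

  nb #####: next=.  (t=4,i=6, bit31=0)
  nb ####.: next=.  (t=0,i=14, bit30=0)
  nb ###.#: next=.  (t=0,i=15, bit29=0)
  nb ###..: next=#  (t=0,i=4, bit28=1)
  nb ##.##: next=#  (t=0,i=1, bit27=1)
  nb ##.#.: next=#  (t=2,i=11, bit26=1)
  nb ##..#: next=#  (t=0,i=5, bit25=1)
  nb ##...: next=.  (t=0,i=9, bit24=0)
  nb #.###: next=#  (t=0,i=2, bit23=1)
  nb #.##.: next=.  (t=0,i=17, bit22=0)
  nb #.#.#: next=.  (t=2,i=12, bit21=0)
  nb #.#..: next=#  (t=2,i=0, bit20=1)
  nb #..##: next=.  (t=0,i=6, bit19=0)
  nb #..#.: next=.  (t=1,i=15, bit18=0)
  nb #...#: next=.  (t=0,i=10, bit17=0)
  nb #....: next=.  (t=1,i=7, bit16=0)
  nb .####: next=#  (t=0,i=13, bit15=1)
  nb .###.: next=.  (t=0,i=3, bit14=0)
  nb .##.#: next=#  (t=0,i=0, bit13=1)
  nb .##..: next=.  (t=0,i=8, bit12=0)
  nb .#.##: next=.  (t=1,i=17, bit11=0)
  nb .#.#.: next=.  (t=2,i=13, bit10=0)
  nb .#..#: next=#  (t=1,i=14, bit9=1)
  nb .#...: next=.  (t=2,i=4, bit8=0)
  nb ..###: next=.  (t=0,i=12, bit7=0)
  nb ..##.: next=.  (t=0,i=7, bit6=0)
  nb ..#.#: next=#  (t=1,i=16, bit5=1)
  nb ..#..: next=.  (t=1,i=13, bit4=0)
  nb ...##: next=.  (t=0,i=11, bit3=0)
  nb ...#.: next=#  (t=1,i=12, bit2=1)
  nb ....#: next=.  (t=1,i=11, bit1=0)
  nb .....: next=#  (t=1,i=8, bit0=1)
  bits 00011110100100001010001000100101 = 512795173

512795173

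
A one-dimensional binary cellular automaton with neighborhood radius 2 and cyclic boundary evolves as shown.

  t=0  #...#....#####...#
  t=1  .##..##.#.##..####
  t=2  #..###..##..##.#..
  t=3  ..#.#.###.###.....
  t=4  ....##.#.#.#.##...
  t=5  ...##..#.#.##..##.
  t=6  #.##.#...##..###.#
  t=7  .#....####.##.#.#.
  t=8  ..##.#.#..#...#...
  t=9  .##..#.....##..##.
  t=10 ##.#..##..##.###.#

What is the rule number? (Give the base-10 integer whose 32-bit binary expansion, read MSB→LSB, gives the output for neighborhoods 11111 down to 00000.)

2334902600

  ##### -> #   bit 31 = 1  t=0,i=11
  ####. -> .   bit 30 = 0  t=0,i=12
  ###.# -> .   bit 29 = 0  t=1,i=17
  ###.. -> .   bit 28 = 0  t=0,i=13
  ##.## -> #   bit 27 = 1  t=1,i=0
  ##.#. -> .   bit 26 = 0  t=1,i=7
  ##..# -> #   bit 25 = 1  t=1,i=3
  ##... -> #   bit 24 = 1  t=0,i=1
  #.### -> .   bit 23 = 0  t=3,i=6
  #.##. -> .   bit 22 = 0  t=1,i=1
  #.#.# -> #   bit 21 = 1  t=1,i=8
  #.#.. -> .   bit 20 = 0  t=2,i=15
  #..## -> #   bit 19 = 1  t=1,i=4
  #..#. -> .   bit 18 = 0  t=2,i=17
  #...# -> #   bit 17 = 1  t=0,i=2
  #.... -> #   bit 16 = 1  t=0,i=6
  .#### -> #   bit 15 = 1  t=0,i=10
  .###. -> #   bit 14 = 1  t=2,i=4
  .##.# -> .   bit 13 = 0  t=1,i=6
  .##.. -> .   bit 12 = 0  t=0,i=0
  .#.## -> #   bit 11 = 1  t=1,i=9
  .#.#. -> .   bit 10 = 0  t=3,i=3
  .#..# -> .   bit 9 = 0  t=2,i=1
  .#... -> #   bit 8 = 1  t=0,i=5
  ..### -> .   bit 7 = 0  t=0,i=9
  ..##. -> #   bit 6 = 1  t=0,i=17
  ..#.# -> .   bit 5 = 0  t=3,i=2
  ..#.. -> .   bit 4 = 0  t=0,i=4
  ...## -> #   bit 3 = 1  t=0,i=8
  ...#. -> .   bit 2 = 0  t=0,i=3
  ....# -> .   bit 1 = 0  t=0,i=7
  ..... -> .   bit 0 = 0  t=3,i=15
  bits 10001011001010111100100101001000 = 2334902600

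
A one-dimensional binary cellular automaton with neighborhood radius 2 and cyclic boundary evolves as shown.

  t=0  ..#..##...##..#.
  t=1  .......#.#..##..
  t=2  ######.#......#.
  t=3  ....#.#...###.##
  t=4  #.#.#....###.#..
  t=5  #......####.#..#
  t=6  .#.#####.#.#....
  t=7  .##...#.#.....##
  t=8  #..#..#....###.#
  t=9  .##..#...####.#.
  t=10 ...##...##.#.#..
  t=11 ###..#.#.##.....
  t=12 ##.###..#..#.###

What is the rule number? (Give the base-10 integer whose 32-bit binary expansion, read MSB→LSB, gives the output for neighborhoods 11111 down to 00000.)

  #####|.  b31=0 t=2,i=2
  ####.|#  b30=1 t=2,i=4
  ###.#|.  b29=0 t=2,i=5
  ###..|.  b28=0 t=11,i=2
  ##.##|#  b27=1 t=3,i=13
  ##.#.|#  b26=1 t=2,i=6
  ##..#|#  b25=1 t=0,i=12
  ##...|#  b24=1 t=0,i=7
  #.###|.  b23=0 t=2,i=0
  #.##.|.  b22=0 t=3,i=14
  #.#.#|.  b21=0 t=4,i=2
  #.#..|.  b20=0 t=1,i=9
  #..##|.  b19=0 t=0,i=4
  #..#.|#  b18=1 t=0,i=13
  #...#|.  b17=0 t=0,i=0
  #....|.  b16=0 t=1,i=15
  .####|.  b15=0 t=2,i=1
  .###.|#  b14=1 t=3,i=11
  .##.#|#  b13=1 t=7,i=15
  .##..|.  b12=0 t=0,i=6
  .#.##|#  b11=1 t=2,i=15
  .#.#.|.  b10=0 t=1,i=8
  .#..#|.  b9=0 t=0,i=3
  .#...|.  b8=0 t=0,i=15
  ..###|#  b7=1 t=3,i=10
  ..##.|.  b6=0 t=0,i=5
  ..#.#|#  b5=1 t=1,i=7
  ..#..|.  b4=0 t=0,i=2
  ...##|#  b3=1 t=0,i=9
  ...#.|.  b2=0 t=0,i=1
  ....#|#  b1=1 t=1,i=5
  .....|#  b0=1 t=1,i=0
  bits 01001111000001000110100010101011 = 1325689003

1325689003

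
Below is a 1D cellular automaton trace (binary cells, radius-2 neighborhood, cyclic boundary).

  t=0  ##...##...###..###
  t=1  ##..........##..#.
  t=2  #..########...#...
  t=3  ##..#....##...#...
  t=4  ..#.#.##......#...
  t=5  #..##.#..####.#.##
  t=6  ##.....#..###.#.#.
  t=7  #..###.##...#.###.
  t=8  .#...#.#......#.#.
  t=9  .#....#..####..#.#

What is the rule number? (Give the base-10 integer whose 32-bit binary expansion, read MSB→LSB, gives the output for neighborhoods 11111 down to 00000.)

  ##### -> .   bit 31 = 0  t=0,i=17
  ####. -> #   bit 30 = 1  t=0,i=0
  ###.# -> #   bit 29 = 1  t=5,i=12
  ###.. -> #   bit 28 = 1  t=0,i=1
  ##.## -> .   bit 27 = 0  t=7,i=6
  ##.#. -> .   bit 26 = 0  t=5,i=5
  ##..# -> #   bit 25 = 1  t=0,i=13
  ##... -> .   bit 24 = 0  t=0,i=2
  #.### -> #   bit 23 = 1  t=5,i=16
  #.##. -> #   bit 22 = 1  t=1,i=0
  #.#.# -> #   bit 21 = 1  t=4,i=4
  #.#.. -> .   bit 20 = 0  t=5,i=6
  #..## -> .   bit 19 = 0  t=0,i=14
  #..#. -> .   bit 18 = 0  t=1,i=15
  #...# -> .   bit 17 = 0  t=0,i=3
  #.... -> #   bit 16 = 1  t=1,i=3
  .#### -> #   bit 15 = 1  t=0,i=16
  .###. -> .   bit 14 = 0  t=0,i=11
  .##.# -> .   bit 13 = 0  t=5,i=4
  .##.. -> .   bit 12 = 0  t=0,i=6
  .#.## -> .   bit 11 = 0  t=1,i=17
  .#.#. -> #   bit 10 = 1  t=4,i=3
  .#..# -> #   bit 9 = 1  t=2,i=1
  .#... -> .   bit 8 = 0  t=2,i=15
  ..### -> .   bit 7 = 0  t=0,i=10
  ..##. -> .   bit 6 = 0  t=0,i=5
  ..#.# -> .   bit 5 = 0  t=1,i=16
  ..#.. -> #   bit 4 = 1  t=2,i=0
  ...## -> .   bit 3 = 0  t=0,i=4
  ...#. -> .   bit 2 = 0  t=2,i=13
  ....# -> #   bit 1 = 1  t=1,i=10
  ..... -> #   bit 0 = 1  t=1,i=4
  bits 01110010111000011000011000010011 = 1927382547

1927382547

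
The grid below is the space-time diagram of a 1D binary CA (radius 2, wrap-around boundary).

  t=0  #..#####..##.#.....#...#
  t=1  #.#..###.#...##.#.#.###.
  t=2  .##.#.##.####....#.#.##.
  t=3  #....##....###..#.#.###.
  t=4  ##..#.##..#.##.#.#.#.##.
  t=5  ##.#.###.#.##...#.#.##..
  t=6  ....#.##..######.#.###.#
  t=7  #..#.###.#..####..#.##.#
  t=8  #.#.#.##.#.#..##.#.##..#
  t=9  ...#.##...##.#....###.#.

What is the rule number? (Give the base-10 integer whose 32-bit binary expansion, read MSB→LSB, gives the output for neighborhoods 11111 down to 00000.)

4049493261

  nb #####: next=#  (t=0,i=5, bit31=1)
  nb ####.: next=#  (t=0,i=6, bit30=1)
  nb ###.#: next=#  (t=1,i=7, bit29=1)
  nb ###..: next=#  (t=0,i=7, bit28=1)
  nb ##.##: next=.  (t=2,i=8, bit27=0)
  nb ##.#.: next=.  (t=0,i=12, bit26=0)
  nb ##..#: next=.  (t=0,i=1, bit25=0)
  nb ##...: next=#  (t=2,i=13, bit24=1)
  nb #.###: next=.  (t=1,i=20, bit23=0)
  nb #.##.: next=#  (t=2,i=6, bit22=1)
  nb #.#.#: next=.  (t=1,i=0, bit21=0)
  nb #.#..: next=#  (t=0,i=13, bit20=1)
  nb #..##: next=#  (t=0,i=2, bit19=1)
  nb #..#.: next=#  (t=3,i=15, bit18=1)
  nb #...#: next=#  (t=0,i=21, bit17=1)
  nb #....: next=.  (t=0,i=15, bit16=0)
  nb .####: next=.  (t=0,i=4, bit15=0)
  nb .###.: next=#  (t=1,i=6, bit14=1)
  nb .##.#: next=.  (t=0,i=11, bit13=0)
  nb .##..: next=#  (t=0,i=0, bit12=1)
  nb .#.##: next=#  (t=1,i=19, bit11=1)
  nb .#.#.: next=#  (t=1,i=1, bit10=1)
  nb .#..#: next=.  (t=1,i=3, bit9=0)
  nb .#...: next=#  (t=0,i=14, bit8=1)
  nb ..###: next=.  (t=0,i=3, bit7=0)
  nb ..##.: next=.  (t=0,i=10, bit6=0)
  nb ..#.#: next=.  (t=2,i=17, bit5=0)
  nb ..#..: next=.  (t=0,i=19, bit4=0)
  nb ...##: next=#  (t=0,i=22, bit3=1)
  nb ...#.: next=#  (t=0,i=18, bit2=1)
  nb ....#: next=.  (t=0,i=17, bit1=0)
  nb .....: next=#  (t=0,i=16, bit0=1)
  bits 11110001010111100101110100001101 = 4049493261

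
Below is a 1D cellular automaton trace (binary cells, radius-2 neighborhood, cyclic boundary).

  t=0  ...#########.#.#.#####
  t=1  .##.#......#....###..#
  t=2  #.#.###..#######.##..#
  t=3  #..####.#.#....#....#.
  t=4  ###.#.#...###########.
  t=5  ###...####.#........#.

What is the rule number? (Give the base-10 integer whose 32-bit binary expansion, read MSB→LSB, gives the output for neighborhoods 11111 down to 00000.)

  [31] ##### => .  t=0,i=5
  [30] ####. => .  t=0,i=10
  [29] ###.# => #  t=0,i=11
  [28] ###.. => #  t=0,i=21
  [27] ##.## => .  t=2,i=16
  [26] ##.#. => .  t=0,i=12
  [25] ##..# => .  t=1,i=19
  [24] ##... => .  t=0,i=0
  [23] #.### => #  t=0,i=17
  [22] #.##. => .  t=1,i=1
  [21] #.#.# => .  t=0,i=13
  [20] #.#.. => #  t=1,i=4
  [19] #..## => #  t=2,i=8
  [18] #..#. => .  t=1,i=20
  [17] #...# => #  t=0,i=1
  [16] #.... => #  t=1,i=6
  [15] .#### => #  t=0,i=4
  [14] .###. => #  t=1,i=17
  [13] .##.# => #  t=1,i=2
  [12] .##.. => .  t=2,i=18
  [11] .#.## => #  t=0,i=16
  [10] .#.#. => .  t=0,i=14
  [9] .#..# => #  t=3,i=1
  [8] .#... => #  t=1,i=5
  [7] ..### => .  t=0,i=3
  [6] ..##. => .  t=2,i=21
  [5] ..#.# => #  t=1,i=21
  [4] ..#.. => #  t=1,i=11
  [3] ...## => #  t=0,i=2
  [2] ...#. => #  t=1,i=10
  [1] ....# => #  t=1,i=9
  [0] ..... => .  t=1,i=7
  bits 00110000100110111110101100111110 = 815524670

815524670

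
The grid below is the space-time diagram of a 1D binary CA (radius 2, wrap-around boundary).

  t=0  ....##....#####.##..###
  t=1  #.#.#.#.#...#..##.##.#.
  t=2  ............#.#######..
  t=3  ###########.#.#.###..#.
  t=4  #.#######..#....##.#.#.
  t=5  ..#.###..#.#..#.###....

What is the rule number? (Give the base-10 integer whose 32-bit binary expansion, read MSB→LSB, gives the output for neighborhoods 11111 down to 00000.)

2412273779

  [31] ##### => #  t=0,i=12
  [30] ####. => .  t=0,i=13
  [29] ###.# => .  t=0,i=14
  [28] ###.. => .  t=0,i=22
  [27] ##.## => #  t=0,i=15
  [26] ##.#. => #  t=1,i=20
  [25] ##..# => #  t=0,i=18
  [24] ##... => #  t=0,i=0
  [23] #.### => #  t=2,i=14
  [22] #.##. => #  t=0,i=16
  [21] #.#.# => .  t=1,i=0
  [20] #.#.. => .  t=1,i=8
  [19] #..## => #  t=0,i=19
  [18] #..#. => .  t=3,i=20
  [17] #...# => .  t=1,i=10
  [16] #.... => .  t=0,i=1
  [15] .#### => .  t=0,i=11
  [14] .###. => #  t=0,i=21
  [13] .##.# => #  t=1,i=16
  [12] .##.. => .  t=0,i=5
  [11] .#.## => .  t=2,i=13
  [10] .#.#. => .  t=1,i=1
  [9] .#..# => .  t=1,i=13
  [8] .#... => .  t=1,i=9
  [7] ..### => .  t=0,i=10
  [6] ..##. => #  t=0,i=4
  [5] ..#.# => #  t=2,i=12
  [4] ..#.. => #  t=1,i=12
  [3] ...## => .  t=0,i=3
  [2] ...#. => .  t=1,i=11
  [1] ....# => #  t=0,i=2
  [0] ..... => #  t=2,i=0
  bits 10001111110010000110000001110011 = 2412273779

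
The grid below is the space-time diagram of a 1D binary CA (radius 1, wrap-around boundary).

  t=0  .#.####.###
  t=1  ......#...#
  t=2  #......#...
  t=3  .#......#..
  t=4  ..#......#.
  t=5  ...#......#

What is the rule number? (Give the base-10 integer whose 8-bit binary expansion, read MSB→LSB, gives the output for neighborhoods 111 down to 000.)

  nb ###: next=.  (t=0,i=4, bit7=0)
  nb ##.: next=#  (t=0,i=6, bit6=1)
  nb #.#: next=.  (t=0,i=0, bit5=0)
  nb #..: next=#  (t=1,i=0, bit4=1)
  nb .##: next=.  (t=0,i=3, bit3=0)
  nb .#.: next=.  (t=0,i=1, bit2=0)
  nb ..#: next=.  (t=1,i=5, bit1=0)
  nb ...: next=.  (t=1,i=1, bit0=0)
  bits 01010000 = 80

80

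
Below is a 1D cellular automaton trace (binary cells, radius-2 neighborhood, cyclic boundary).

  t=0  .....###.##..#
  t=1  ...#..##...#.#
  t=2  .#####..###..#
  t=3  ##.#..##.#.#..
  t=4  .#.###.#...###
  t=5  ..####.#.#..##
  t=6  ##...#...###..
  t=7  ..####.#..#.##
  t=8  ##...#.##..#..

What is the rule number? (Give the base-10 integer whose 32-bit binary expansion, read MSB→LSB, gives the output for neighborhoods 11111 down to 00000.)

2744805910

  ##### -> #   bit 31 = 1  t=2,i=3
  ####. -> .   bit 30 = 0  t=2,i=4
  ###.# -> #   bit 29 = 1  t=0,i=7
  ###.. -> .   bit 28 = 0  t=2,i=5
  ##.## -> .   bit 27 = 0  t=0,i=8
  ##.#. -> .   bit 26 = 0  t=3,i=2
  ##..# -> #   bit 25 = 1  t=0,i=11
  ##... -> #   bit 24 = 1  t=1,i=8
  #.### -> #   bit 23 = 1  t=2,i=1
  #.##. -> .   bit 22 = 0  t=0,i=9
  #.#.# -> .   bit 21 = 0  t=3,i=9
  #.#.. -> #   bit 20 = 1  t=1,i=13
  #..## -> #   bit 19 = 1  t=1,i=5
  #..#. -> .   bit 18 = 0  t=0,i=12
  #...# -> #   bit 17 = 1  t=1,i=1
  #.... -> .   bit 16 = 0  t=0,i=1
  .#### -> .   bit 15 = 0  t=2,i=2
  .###. -> #   bit 14 = 1  t=0,i=6
  .##.# -> #   bit 13 = 1  t=3,i=1
  .##.. -> .   bit 12 = 0  t=0,i=10
  .#.## -> #   bit 11 = 1  t=2,i=0
  .#.#. -> .   bit 10 = 0  t=1,i=12
  .#..# -> #   bit 9 = 1  t=1,i=4
  .#... -> .   bit 8 = 0  t=0,i=0
  ..### -> .   bit 7 = 0  t=0,i=5
  ..##. -> .   bit 6 = 0  t=1,i=6
  ..#.# -> .   bit 5 = 0  t=1,i=11
  ..#.. -> #   bit 4 = 1  t=0,i=13
  ...## -> .   bit 3 = 0  t=0,i=4
  ...#. -> #   bit 2 = 1  t=1,i=2
  ....# -> #   bit 1 = 1  t=0,i=3
  ..... -> .   bit 0 = 0  t=0,i=2
  bits 10100011100110100110101000010110 = 2744805910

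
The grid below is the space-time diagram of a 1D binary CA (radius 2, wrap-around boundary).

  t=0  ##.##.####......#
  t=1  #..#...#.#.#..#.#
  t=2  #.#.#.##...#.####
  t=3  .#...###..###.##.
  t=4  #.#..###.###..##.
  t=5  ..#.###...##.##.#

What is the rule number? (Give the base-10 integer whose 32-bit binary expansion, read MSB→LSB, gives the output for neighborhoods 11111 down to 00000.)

2489178598

  [31] ##### => #  t=2,i=15
  [30] ####. => .  t=0,i=8
  [29] ###.# => .  t=0,i=1
  [28] ###.. => #  t=0,i=9
  [27] ##.## => .  t=0,i=2
  [26] ##.#. => #  t=2,i=1
  [25] ##..# => .  t=1,i=1
  [24] ##... => .  t=0,i=10
  [23] #.### => .  t=0,i=6
  [22] #.##. => #  t=0,i=3
  [21] #.#.# => .  t=1,i=9
  [20] #.#.. => #  t=1,i=11
  [19] #..## => #  t=3,i=9
  [18] #..#. => #  t=1,i=2
  [17] #...# => .  t=1,i=5
  [16] #.... => #  t=0,i=11
  [15] .#### => #  t=0,i=7
  [14] .###. => #  t=0,i=0
  [13] .##.# => .  t=0,i=4
  [12] .##.. => #  t=1,i=0
  [11] .#.## => #  t=1,i=15
  [10] .#.#. => .  t=1,i=8
  [9] .#..# => .  t=1,i=12
  [8] .#... => #  t=1,i=4
  [7] ..### => #  t=0,i=16
  [6] ..##. => #  t=4,i=14
  [5] ..#.# => #  t=1,i=7
  [4] ..#.. => .  t=1,i=3
  [3] ...## => .  t=0,i=15
  [2] ...#. => #  t=1,i=6
  [1] ....# => #  t=0,i=14
  [0] ..... => .  t=0,i=12
  bits 10010100010111011101100111100110 = 2489178598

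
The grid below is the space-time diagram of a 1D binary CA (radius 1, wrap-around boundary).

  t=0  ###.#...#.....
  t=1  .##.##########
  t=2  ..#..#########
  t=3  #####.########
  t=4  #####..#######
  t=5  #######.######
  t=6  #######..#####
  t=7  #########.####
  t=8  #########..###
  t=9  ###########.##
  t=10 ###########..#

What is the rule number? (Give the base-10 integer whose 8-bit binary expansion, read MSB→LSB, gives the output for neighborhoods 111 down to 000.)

  nb ###: next=#  (t=0,i=1, bit7=1)
  nb ##.: next=#  (t=0,i=2, bit6=1)
  nb #.#: next=.  (t=0,i=3, bit5=0)
  nb #..: next=#  (t=0,i=5, bit4=1)
  nb .##: next=.  (t=0,i=0, bit3=0)
  nb .#.: next=#  (t=0,i=4, bit2=1)
  nb ..#: next=#  (t=0,i=7, bit1=1)
  nb ...: next=#  (t=0,i=6, bit0=1)
  bits 11010111 = 215

215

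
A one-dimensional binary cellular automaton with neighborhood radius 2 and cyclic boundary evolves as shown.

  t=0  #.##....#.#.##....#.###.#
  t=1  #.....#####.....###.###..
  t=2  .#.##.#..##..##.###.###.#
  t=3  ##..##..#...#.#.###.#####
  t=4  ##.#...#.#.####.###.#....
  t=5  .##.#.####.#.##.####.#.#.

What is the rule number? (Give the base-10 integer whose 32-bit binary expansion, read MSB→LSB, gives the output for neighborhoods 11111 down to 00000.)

  ##### -> .   bit 31 = 0  t=1,i=8
  ####. -> #   bit 30 = 1  t=1,i=9
  ###.# -> #   bit 29 = 1  t=0,i=22
  ###.. -> #   bit 28 = 1  t=1,i=10
  ##.## -> .   bit 27 = 0  t=0,i=1
  ##.#. -> #   bit 26 = 1  t=2,i=5
  ##..# -> .   bit 25 = 0  t=1,i=23
  ##... -> .   bit 24 = 0  t=0,i=4
  #.### -> #   bit 23 = 1  t=0,i=20
  #.##. -> .   bit 22 = 0  t=0,i=2
  #.#.# -> #   bit 21 = 1  t=0,i=10
  #.#.. -> .   bit 20 = 0  t=2,i=6
  #..## -> #   bit 19 = 1  t=2,i=8
  #..#. -> #   bit 18 = 1  t=1,i=24
  #...# -> .   bit 17 = 0  t=3,i=10
  #.... -> .   bit 16 = 0  t=0,i=5
  .#### -> .   bit 15 = 0  t=1,i=7
  .###. -> #   bit 14 = 1  t=0,i=21
  .##.# -> #   bit 13 = 1  t=0,i=0
  .##.. -> .   bit 12 = 0  t=0,i=3
  .#.## -> .   bit 11 = 0  t=0,i=11
  .#.#. -> #   bit 10 = 1  t=0,i=9
  .#..# -> .   bit 9 = 0  t=2,i=7
  .#... -> #   bit 8 = 1  t=1,i=1
  ..### -> #   bit 7 = 1  t=1,i=6
  ..##. -> .   bit 6 = 0  t=2,i=9
  ..#.# -> #   bit 5 = 1  t=0,i=8
  ..#.. -> .   bit 4 = 0  t=1,i=0
  ...## -> .   bit 3 = 0  t=1,i=5
  ...#. -> #   bit 2 = 1  t=0,i=7
  ....# -> #   bit 1 = 1  t=0,i=6
  ..... -> #   bit 0 = 1  t=1,i=3
  bits 01110100101011000110010110100111 = 1957455271

1957455271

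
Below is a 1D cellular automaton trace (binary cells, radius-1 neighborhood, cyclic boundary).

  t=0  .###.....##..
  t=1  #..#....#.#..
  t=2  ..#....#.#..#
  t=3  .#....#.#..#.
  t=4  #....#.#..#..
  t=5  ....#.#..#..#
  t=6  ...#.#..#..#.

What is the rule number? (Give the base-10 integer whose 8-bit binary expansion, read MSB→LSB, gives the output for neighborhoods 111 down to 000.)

98

  nb ###: next=.  (t=0,i=2, bit7=0)
  nb ##.: next=#  (t=0,i=3, bit6=1)
  nb #.#: next=#  (t=1,i=9, bit5=1)
  nb #..: next=.  (t=0,i=4, bit4=0)
  nb .##: next=.  (t=0,i=1, bit3=0)
  nb .#.: next=.  (t=1,i=0, bit2=0)
  nb ..#: next=#  (t=0,i=0, bit1=1)
  nb ...: next=.  (t=0,i=5, bit0=0)
  bits 01100010 = 98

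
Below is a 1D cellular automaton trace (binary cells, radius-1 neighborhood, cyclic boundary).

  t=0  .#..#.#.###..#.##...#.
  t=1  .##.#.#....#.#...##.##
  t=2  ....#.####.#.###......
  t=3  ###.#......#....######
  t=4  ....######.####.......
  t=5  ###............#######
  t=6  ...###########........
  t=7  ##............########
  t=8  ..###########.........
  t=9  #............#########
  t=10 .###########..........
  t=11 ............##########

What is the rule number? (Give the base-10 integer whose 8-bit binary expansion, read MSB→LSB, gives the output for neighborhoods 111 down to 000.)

21

  ### -> .   bit 7 = 0  t=0,i=9
  ##. -> .   bit 6 = 0  t=0,i=10
  #.# -> .   bit 5 = 0  t=0,i=5
  #.. -> #   bit 4 = 1  t=0,i=2
  .## -> .   bit 3 = 0  t=0,i=8
  .#. -> #   bit 2 = 1  t=0,i=1
  ..# -> .   bit 1 = 0  t=0,i=0
  ... -> #   bit 0 = 1  t=0,i=18
  bits 00010101 = 21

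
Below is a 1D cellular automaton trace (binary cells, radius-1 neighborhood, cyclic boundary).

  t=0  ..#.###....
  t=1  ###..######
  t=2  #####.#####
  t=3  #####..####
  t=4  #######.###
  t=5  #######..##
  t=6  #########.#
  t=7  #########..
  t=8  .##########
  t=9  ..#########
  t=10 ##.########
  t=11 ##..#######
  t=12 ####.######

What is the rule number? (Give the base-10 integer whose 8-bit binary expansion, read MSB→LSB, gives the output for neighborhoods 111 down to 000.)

215

  ###|#  b7=1 t=0,i=5
  ##.|#  b6=1 t=0,i=6
  #.#|.  b5=0 t=0,i=3
  #..|#  b4=1 t=0,i=7
  .##|.  b3=0 t=0,i=4
  .#.|#  b2=1 t=0,i=2
  ..#|#  b1=1 t=0,i=1
  ...|#  b0=1 t=0,i=0
  bits 11010111 = 215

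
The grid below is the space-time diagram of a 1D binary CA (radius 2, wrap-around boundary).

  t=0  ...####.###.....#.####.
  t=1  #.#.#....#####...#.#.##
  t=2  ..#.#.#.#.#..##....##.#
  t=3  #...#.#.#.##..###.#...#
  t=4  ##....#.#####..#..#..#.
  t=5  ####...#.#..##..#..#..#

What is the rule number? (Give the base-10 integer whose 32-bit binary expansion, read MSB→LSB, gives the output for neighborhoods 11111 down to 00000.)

326228489

  nb #####: next=.  (t=1,i=11, bit31=0)
  nb ####.: next=.  (t=0,i=5, bit30=0)
  nb ###.#: next=.  (t=0,i=6, bit29=0)
  nb ###..: next=#  (t=0,i=10, bit28=1)
  nb ##.##: next=.  (t=0,i=7, bit27=0)
  nb ##.#.: next=.  (t=1,i=1, bit26=0)
  nb ##..#: next=#  (t=3,i=12, bit25=1)
  nb ##...: next=#  (t=0,i=11, bit24=1)
  nb #.###: next=.  (t=0,i=8, bit23=0)
  nb #.##.: next=#  (t=3,i=10, bit22=1)
  nb #.#.#: next=#  (t=1,i=2, bit21=1)
  nb #.#..: next=#  (t=1,i=4, bit20=1)
  nb #..##: next=.  (t=2,i=12, bit19=0)
  nb #..#.: next=.  (t=2,i=1, bit18=0)
  nb #...#: next=.  (t=1,i=15, bit17=0)
  nb #....: next=#  (t=0,i=0, bit16=1)
  nb .####: next=#  (t=0,i=4, bit15=1)
  nb .###.: next=#  (t=0,i=9, bit14=1)
  nb .##.#: next=.  (t=2,i=20, bit13=0)
  nb .##..: next=#  (t=2,i=14, bit12=1)
  nb .#.##: next=#  (t=0,i=17, bit11=1)
  nb .#.#.: next=.  (t=1,i=3, bit10=0)
  nb .#..#: next=#  (t=2,i=0, bit9=1)
  nb .#...: next=.  (t=1,i=5, bit8=0)
  nb ..###: next=.  (t=0,i=3, bit7=0)
  nb ..##.: next=.  (t=2,i=13, bit6=0)
  nb ..#.#: next=.  (t=0,i=16, bit5=0)
  nb ..#..: next=.  (t=4,i=15, bit4=0)
  nb ...##: next=#  (t=0,i=2, bit3=1)
  nb ...#.: next=.  (t=0,i=15, bit2=0)
  nb ....#: next=.  (t=0,i=1, bit1=0)
  nb .....: next=#  (t=0,i=13, bit0=1)
  bits 00010011011100011101101000001001 = 326228489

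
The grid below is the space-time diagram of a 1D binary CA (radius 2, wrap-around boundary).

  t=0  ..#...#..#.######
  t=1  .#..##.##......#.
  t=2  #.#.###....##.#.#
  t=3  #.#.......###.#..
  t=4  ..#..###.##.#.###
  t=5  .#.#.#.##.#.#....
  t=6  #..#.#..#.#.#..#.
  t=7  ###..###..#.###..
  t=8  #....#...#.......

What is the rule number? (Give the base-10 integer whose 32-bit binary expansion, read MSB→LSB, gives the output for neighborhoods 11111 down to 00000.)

  nb #####: next=.  (t=0,i=13, bit31=0)
  nb ####.: next=#  (t=0,i=15, bit30=1)
  nb ###.#: next=#  (t=3,i=12, bit29=1)
  nb ###..: next=.  (t=0,i=16, bit28=0)
  nb ##.##: next=#  (t=1,i=6, bit27=1)
  nb ##.#.: next=.  (t=2,i=1, bit26=0)
  nb ##..#: next=.  (t=0,i=0, bit25=0)
  nb ##...: next=.  (t=1,i=9, bit24=0)
  nb #.###: next=.  (t=0,i=11, bit23=0)
  nb #.##.: next=.  (t=1,i=7, bit22=0)
  nb #.#.#: next=#  (t=2,i=2, bit21=1)
  nb #.#..: next=#  (t=3,i=2, bit20=1)
  nb #..##: next=.  (t=1,i=3, bit19=0)
  nb #..#.: next=#  (t=0,i=1, bit18=1)
  nb #...#: next=#  (t=0,i=4, bit17=1)
  nb #....: next=.  (t=1,i=10, bit16=0)
  nb .####: next=.  (t=0,i=12, bit15=0)
  nb .###.: next=.  (t=2,i=5, bit14=0)
  nb .##.#: next=#  (t=1,i=5, bit13=1)
  nb .##..: next=.  (t=1,i=8, bit12=0)
  nb .#.##: next=.  (t=0,i=10, bit11=0)
  nb .#.#.: next=.  (t=3,i=1, bit10=0)
  nb .#..#: next=#  (t=0,i=7, bit9=1)
  nb .#...: next=.  (t=0,i=3, bit8=0)
  nb ..###: next=#  (t=3,i=10, bit7=1)
  nb ..##.: next=#  (t=1,i=4, bit6=1)
  nb ..#.#: next=.  (t=0,i=9, bit5=0)
  nb ..#..: next=.  (t=0,i=2, bit4=0)
  nb ...##: next=#  (t=2,i=10, bit3=1)
  nb ...#.: next=#  (t=0,i=5, bit2=1)
  nb ....#: next=.  (t=1,i=13, bit1=0)
  nb .....: next=#  (t=1,i=11, bit0=1)
  bits 01101000001101100010001011001101 = 1748378317

1748378317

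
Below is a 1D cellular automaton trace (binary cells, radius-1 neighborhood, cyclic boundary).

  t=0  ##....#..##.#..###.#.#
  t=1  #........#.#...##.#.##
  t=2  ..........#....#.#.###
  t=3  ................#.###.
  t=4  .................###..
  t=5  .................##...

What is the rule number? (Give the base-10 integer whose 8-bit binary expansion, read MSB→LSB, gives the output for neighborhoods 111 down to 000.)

  ### -> #   bit 7 = 1  t=0,i=0
  ##. -> .   bit 6 = 0  t=0,i=1
  #.# -> #   bit 5 = 1  t=0,i=11
  #.. -> .   bit 4 = 0  t=0,i=2
  .## -> #   bit 3 = 1  t=0,i=9
  .#. -> .   bit 2 = 0  t=0,i=6
  ..# -> .   bit 1 = 0  t=0,i=5
  ... -> .   bit 0 = 0  t=0,i=3
  bits 10101000 = 168

168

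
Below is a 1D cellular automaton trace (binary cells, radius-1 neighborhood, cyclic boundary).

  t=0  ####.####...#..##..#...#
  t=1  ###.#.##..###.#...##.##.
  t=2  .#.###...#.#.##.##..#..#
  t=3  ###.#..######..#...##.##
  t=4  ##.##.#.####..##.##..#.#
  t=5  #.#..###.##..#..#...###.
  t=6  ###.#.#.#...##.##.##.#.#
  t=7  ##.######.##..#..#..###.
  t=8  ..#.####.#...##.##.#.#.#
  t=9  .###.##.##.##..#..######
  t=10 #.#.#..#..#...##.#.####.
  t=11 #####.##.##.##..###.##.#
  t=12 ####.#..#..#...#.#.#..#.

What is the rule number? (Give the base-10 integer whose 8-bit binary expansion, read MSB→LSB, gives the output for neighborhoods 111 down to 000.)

167

  ### -> #   bit 7 = 1  t=0,i=0
  ##. -> .   bit 6 = 0  t=0,i=3
  #.# -> #   bit 5 = 1  t=0,i=4
  #.. -> .   bit 4 = 0  t=0,i=9
  .## -> .   bit 3 = 0  t=0,i=5
  .#. -> #   bit 2 = 1  t=0,i=12
  ..# -> #   bit 1 = 1  t=0,i=11
  ... -> #   bit 0 = 1  t=0,i=10
  bits 10100111 = 167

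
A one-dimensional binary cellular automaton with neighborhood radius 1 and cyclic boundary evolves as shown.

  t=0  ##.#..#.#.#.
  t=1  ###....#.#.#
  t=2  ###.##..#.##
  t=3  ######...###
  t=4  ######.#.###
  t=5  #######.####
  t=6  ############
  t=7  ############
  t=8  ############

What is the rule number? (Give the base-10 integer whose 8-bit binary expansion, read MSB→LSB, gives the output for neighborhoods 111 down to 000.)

233

  [7] ### => #  t=1,i=0
  [6] ##. => #  t=0,i=1
  [5] #.# => #  t=0,i=2
  [4] #.. => .  t=0,i=4
  [3] .## => #  t=0,i=0
  [2] .#. => .  t=0,i=3
  [1] ..# => .  t=0,i=5
  [0] ... => #  t=1,i=4
  bits 11101001 = 233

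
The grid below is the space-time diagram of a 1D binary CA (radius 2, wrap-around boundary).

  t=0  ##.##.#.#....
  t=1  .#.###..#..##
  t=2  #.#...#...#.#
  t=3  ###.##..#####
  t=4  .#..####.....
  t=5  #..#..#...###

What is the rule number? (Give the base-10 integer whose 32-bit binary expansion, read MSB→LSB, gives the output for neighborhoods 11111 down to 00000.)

  [31] ##### => .  t=3,i=0
  [30] ####. => #  t=3,i=1
  [29] ###.# => .  t=3,i=2
  [28] ###.. => .  t=1,i=5
  [27] ##.## => .  t=0,i=2
  [26] ##.#. => #  t=0,i=5
  [25] ##..# => #  t=1,i=6
  [24] ##... => .  t=4,i=8
  [23] #.### => .  t=1,i=3
  [22] #.##. => #  t=0,i=3
  [21] #.#.# => .  t=0,i=6
  [20] #.#.. => #  t=0,i=8
  [19] #..## => #  t=1,i=10
  [18] #..#. => .  t=1,i=7
  [17] #...# => #  t=2,i=4
  [16] #.... => .  t=0,i=10
  [15] .#### => .  t=3,i=9
  [14] .###. => .  t=1,i=4
  [13] .##.# => #  t=0,i=1
  [12] .##.. => #  t=3,i=5
  [11] .#.## => #  t=1,i=2
  [10] .#.#. => .  t=0,i=7
  [9] .#..# => .  t=1,i=9
  [8] .#... => .  t=0,i=9
  [7] ..### => .  t=3,i=8
  [6] ..##. => .  t=0,i=0
  [5] ..#.# => #  t=2,i=10
  [4] ..#.. => .  t=1,i=8
  [3] ...## => #  t=0,i=12
  [2] ...#. => #  t=2,i=5
  [1] ....# => #  t=0,i=11
  [0] ..... => #  t=4,i=10
  bits 01000110010110100011100000101111 = 1180317743

1180317743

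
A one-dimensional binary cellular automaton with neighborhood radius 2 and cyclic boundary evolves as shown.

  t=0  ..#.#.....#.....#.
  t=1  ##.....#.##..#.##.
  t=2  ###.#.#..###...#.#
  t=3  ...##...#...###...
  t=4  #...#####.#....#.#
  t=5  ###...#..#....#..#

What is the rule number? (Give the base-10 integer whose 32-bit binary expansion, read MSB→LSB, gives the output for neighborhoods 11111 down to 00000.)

2406092821

  [31] ##### => #  t=4,i=6
  [30] ####. => .  t=2,i=1
  [29] ###.# => .  t=2,i=2
  [28] ###.. => .  t=2,i=11
  [27] ##.## => #  t=1,i=17
  [26] ##.#. => #  t=2,i=3
  [25] ##..# => #  t=1,i=11
  [24] ##... => #  t=1,i=2
  [23] #.### => .  t=2,i=17
  [22] #.##. => #  t=1,i=0
  [21] #.#.# => #  t=2,i=4
  [20] #.#.. => .  t=0,i=4
  [19] #..## => #  t=2,i=8
  [18] #..#. => .  t=1,i=12
  [17] #...# => #  t=0,i=0
  [16] #.... => .  t=0,i=6
  [15] .#### => .  t=2,i=0
  [14] .###. => .  t=2,i=10
  [13] .##.# => .  t=1,i=16
  [12] .##.. => #  t=1,i=1
  [11] .#.## => .  t=1,i=8
  [10] .#.#. => .  t=0,i=3
  [9] .#..# => .  t=2,i=7
  [8] .#... => .  t=0,i=5
  [7] ..### => .  t=2,i=9
  [6] ..##. => .  t=3,i=3
  [5] ..#.# => .  t=0,i=2
  [4] ..#.. => #  t=0,i=10
  [3] ...## => .  t=3,i=2
  [2] ...#. => #  t=0,i=1
  [1] ....# => .  t=0,i=8
  [0] ..... => #  t=0,i=7
  bits 10001111011010100001000000010101 = 2406092821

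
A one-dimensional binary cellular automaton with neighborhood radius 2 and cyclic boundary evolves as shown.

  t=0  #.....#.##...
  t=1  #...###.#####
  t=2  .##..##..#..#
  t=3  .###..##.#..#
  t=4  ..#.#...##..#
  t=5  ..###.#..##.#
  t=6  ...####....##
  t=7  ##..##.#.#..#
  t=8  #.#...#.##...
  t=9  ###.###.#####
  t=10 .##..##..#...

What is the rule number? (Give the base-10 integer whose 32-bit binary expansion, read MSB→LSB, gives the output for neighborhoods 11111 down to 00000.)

  nb #####: next=.  (t=1,i=10, bit31=0)
  nb ####.: next=#  (t=1,i=12, bit30=1)
  nb ###.#: next=#  (t=1,i=6, bit29=1)
  nb ###..: next=.  (t=1,i=0, bit28=0)
  nb ##.##: next=.  (t=1,i=7, bit27=0)
  nb ##.#.: next=#  (t=3,i=8, bit26=1)
  nb ##..#: next=#  (t=2,i=3, bit25=1)
  nb ##...: next=#  (t=0,i=10, bit24=1)
  nb #.###: next=.  (t=1,i=8, bit23=0)
  nb #.##.: next=#  (t=0,i=8, bit22=1)
  nb #.#.#: next=.  (t=7,i=7, bit21=0)
  nb #.#..: next=#  (t=3,i=9, bit20=1)
  nb #..##: next=.  (t=2,i=4, bit19=0)
  nb #..#.: next=.  (t=2,i=8, bit18=0)
  nb #...#: next=#  (t=0,i=11, bit17=1)
  nb #....: next=.  (t=0,i=2, bit16=0)
  nb .####: next=#  (t=1,i=9, bit15=1)
  nb .###.: next=#  (t=1,i=5, bit14=1)
  nb .##.#: next=.  (t=3,i=7, bit13=0)
  nb .##..: next=#  (t=0,i=9, bit12=1)
  nb .#.##: next=.  (t=0,i=7, bit11=0)
  nb .#.#.: next=#  (t=4,i=3, bit10=1)
  nb .#..#: next=.  (t=2,i=10, bit9=0)
  nb .#...: next=.  (t=0,i=1, bit8=0)
  nb ..###: next=.  (t=1,i=4, bit7=0)
  nb ..##.: next=.  (t=2,i=5, bit6=0)
  nb ..#.#: next=#  (t=0,i=6, bit5=1)
  nb ..#..: next=#  (t=0,i=0, bit4=1)
  nb ...##: next=.  (t=1,i=3, bit3=0)
  nb ...#.: next=#  (t=0,i=5, bit2=1)
  nb ....#: next=#  (t=0,i=4, bit1=1)
  nb .....: next=.  (t=0,i=3, bit0=0)
  bits 01100111010100101101010000110110 = 1733481526

1733481526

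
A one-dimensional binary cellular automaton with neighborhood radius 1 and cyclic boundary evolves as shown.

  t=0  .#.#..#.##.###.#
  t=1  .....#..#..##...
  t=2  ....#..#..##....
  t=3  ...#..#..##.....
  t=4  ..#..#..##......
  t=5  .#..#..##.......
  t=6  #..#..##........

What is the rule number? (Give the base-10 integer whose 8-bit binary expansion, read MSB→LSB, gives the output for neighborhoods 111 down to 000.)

138

  nb ###: next=#  (t=0,i=12, bit7=1)
  nb ##.: next=.  (t=0,i=9, bit6=0)
  nb #.#: next=.  (t=0,i=0, bit5=0)
  nb #..: next=.  (t=0,i=4, bit4=0)
  nb .##: next=#  (t=0,i=8, bit3=1)
  nb .#.: next=.  (t=0,i=1, bit2=0)
  nb ..#: next=#  (t=0,i=5, bit1=1)
  nb ...: next=.  (t=1,i=0, bit0=0)
  bits 10001010 = 138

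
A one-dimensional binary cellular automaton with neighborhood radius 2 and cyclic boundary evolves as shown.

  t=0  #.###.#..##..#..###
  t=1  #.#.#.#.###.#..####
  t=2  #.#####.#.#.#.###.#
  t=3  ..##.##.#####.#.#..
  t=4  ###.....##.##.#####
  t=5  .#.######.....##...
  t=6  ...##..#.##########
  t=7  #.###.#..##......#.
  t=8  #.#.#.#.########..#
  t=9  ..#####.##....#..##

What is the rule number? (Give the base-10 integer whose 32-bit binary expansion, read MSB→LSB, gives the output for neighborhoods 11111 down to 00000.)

  #####|.  b31=0 t=1,i=17
  ####.|#  b30=1 t=0,i=18
  ###.#|#  b29=1 t=0,i=0
  ###..|.  b28=0 t=4,i=2
  ##.##|.  b27=0 t=0,i=1
  ##.#.|.  b26=0 t=0,i=5
  ##..#|.  b25=0 t=0,i=11
  ##...|#  b24=1 t=4,i=3
  #.###|#  b23=1 t=0,i=2
  #.##.|.  b22=0 t=2,i=18
  #.#.#|#  b21=1 t=1,i=2
  #.#..|#  b20=1 t=0,i=6
  #..##|#  b19=1 t=0,i=8
  #..#.|#  b18=1 t=0,i=12
  #...#|.  b17=0 t=6,i=1
  #....|#  b16=1 t=3,i=18
  .####|#  b15=1 t=0,i=17
  .###.|.  b14=0 t=0,i=3
  .##.#|.  b13=0 t=2,i=0
  .##..|#  b12=1 t=0,i=10
  .#.##|.  b11=0 t=1,i=7
  .#.#.|#  b10=1 t=1,i=3
  .#..#|.  b9=0 t=0,i=7
  .#...|#  b8=1 t=3,i=17
  ..###|#  b7=1 t=0,i=16
  ..##.|#  b6=1 t=0,i=9
  ..#.#|.  b5=0 t=5,i=1
  ..#..|.  b4=0 t=0,i=13
  ...##|#  b3=1 t=3,i=1
  ...#.|.  b2=0 t=5,i=0
  ....#|#  b1=1 t=3,i=0
  .....|#  b0=1 t=4,i=5
  bits 01100001101111011001010111001011 = 1639814603

1639814603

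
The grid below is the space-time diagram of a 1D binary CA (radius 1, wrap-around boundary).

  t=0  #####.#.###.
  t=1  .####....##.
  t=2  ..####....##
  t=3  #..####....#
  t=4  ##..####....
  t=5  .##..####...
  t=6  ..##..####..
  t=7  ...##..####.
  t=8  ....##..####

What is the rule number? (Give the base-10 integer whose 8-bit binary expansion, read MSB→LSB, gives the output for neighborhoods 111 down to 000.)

  [7] ### => #  t=0,i=1
  [6] ##. => #  t=0,i=4
  [5] #.# => .  t=0,i=5
  [4] #.. => #  t=1,i=5
  [3] .## => .  t=0,i=0
  [2] .#. => .  t=0,i=6
  [1] ..# => .  t=1,i=0
  [0] ... => .  t=1,i=6
  bits 11010000 = 208

208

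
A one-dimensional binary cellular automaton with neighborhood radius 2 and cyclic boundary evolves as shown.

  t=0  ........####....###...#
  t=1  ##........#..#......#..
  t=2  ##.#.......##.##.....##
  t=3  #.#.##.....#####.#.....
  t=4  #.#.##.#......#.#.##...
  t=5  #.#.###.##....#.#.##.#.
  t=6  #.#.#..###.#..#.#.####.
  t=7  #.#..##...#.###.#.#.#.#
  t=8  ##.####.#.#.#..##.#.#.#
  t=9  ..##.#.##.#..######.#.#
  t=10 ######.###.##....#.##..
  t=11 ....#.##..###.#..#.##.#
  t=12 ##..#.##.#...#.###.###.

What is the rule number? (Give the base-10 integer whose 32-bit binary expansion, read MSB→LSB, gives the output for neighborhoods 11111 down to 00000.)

  [31] ##### => .  t=3,i=13
  [30] ####. => #  t=0,i=10
  [29] ###.# => .  t=2,i=1
  [28] ###.. => .  t=0,i=11
  [27] ##.## => #  t=2,i=13
  [26] ##.#. => #  t=2,i=2
  [25] ##..# => .  t=10,i=21
  [24] ##... => .  t=0,i=12
  [23] #.### => #  t=5,i=4
  [22] #.##. => #  t=2,i=14
  [21] #.#.# => #  t=3,i=2
  [20] #.#.. => .  t=2,i=3
  [19] #..## => #  t=1,i=22
  [18] #..#. => #  t=1,i=12
  [17] #...# => #  t=0,i=20
  [16] #.... => #  t=0,i=1
  [15] .#### => .  t=0,i=9
  [14] .###. => .  t=0,i=17
  [13] .##.# => #  t=2,i=12
  [12] .##.. => #  t=1,i=1
  [11] .#.## => .  t=3,i=3
  [10] .#.#. => .  t=3,i=1
  [9] .#..# => #  t=1,i=11
  [8] .#... => #  t=0,i=0
  [7] ..### => .  t=0,i=8
  [6] ..##. => #  t=1,i=0
  [5] ..#.# => #  t=3,i=0
  [4] ..#.. => .  t=0,i=22
  [3] ...## => .  t=0,i=7
  [2] ...#. => .  t=0,i=21
  [1] ....# => .  t=0,i=6
  [0] ..... => .  t=0,i=2
  bits 01001100111011110011001101100000 = 1290744672

1290744672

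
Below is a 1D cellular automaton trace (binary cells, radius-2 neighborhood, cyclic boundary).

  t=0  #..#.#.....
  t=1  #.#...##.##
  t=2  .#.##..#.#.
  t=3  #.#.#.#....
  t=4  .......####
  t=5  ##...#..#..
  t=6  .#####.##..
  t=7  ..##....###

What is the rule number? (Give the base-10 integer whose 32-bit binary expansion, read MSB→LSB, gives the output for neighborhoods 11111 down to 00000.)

2240264470

  #####|#  b31=1 t=6,i=3
  ####.|.  b30=0 t=4,i=9
  ###.#|.  b29=0 t=1,i=0
  ###..|.  b28=0 t=4,i=10
  ##.##|.  b27=0 t=1,i=8
  ##.#.|#  b26=1 t=1,i=1
  ##..#|.  b25=0 t=2,i=5
  ##...|#  b24=1 t=4,i=0
  #.###|#  b23=1 t=1,i=9
  #.##.|.  b22=0 t=2,i=3
  #.#.#|.  b21=0 t=3,i=2
  #.#..|.  b20=0 t=0,i=5
  #..##|.  b19=0 t=5,i=10
  #..#.|#  b18=1 t=0,i=2
  #...#|#  b17=1 t=1,i=4
  #....|#  b16=1 t=0,i=7
  .####|#  b15=1 t=4,i=8
  .###.|.  b14=0 t=1,i=10
  .##.#|#  b13=1 t=1,i=7
  .##..|#  b12=1 t=2,i=4
  .#.##|#  b11=1 t=2,i=2
  .#.#.|.  b10=0 t=0,i=4
  .#..#|.  b9=0 t=0,i=1
  .#...|#  b8=1 t=0,i=6
  ..###|.  b7=0 t=4,i=7
  ..##.|.  b6=0 t=1,i=6
  ..#.#|.  b5=0 t=0,i=3
  ..#..|#  b4=1 t=0,i=0
  ...##|.  b3=0 t=1,i=5
  ...#.|#  b2=1 t=0,i=10
  ....#|#  b1=1 t=0,i=9
  .....|.  b0=0 t=0,i=8
  bits 10000101100001111011100100010110 = 2240264470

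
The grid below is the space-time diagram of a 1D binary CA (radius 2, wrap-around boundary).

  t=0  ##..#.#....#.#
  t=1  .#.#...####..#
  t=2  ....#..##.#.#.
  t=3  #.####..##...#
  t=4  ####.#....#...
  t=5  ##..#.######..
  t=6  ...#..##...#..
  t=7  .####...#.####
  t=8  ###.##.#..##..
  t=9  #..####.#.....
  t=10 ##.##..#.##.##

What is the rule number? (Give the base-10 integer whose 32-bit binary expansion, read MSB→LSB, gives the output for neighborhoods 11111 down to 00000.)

499491734

  nb #####: next=.  (t=5,i=8, bit31=0)
  nb ####.: next=.  (t=1,i=9, bit30=0)
  nb ###.#: next=.  (t=4,i=3, bit29=0)
  nb ###..: next=#  (t=0,i=1, bit28=1)
  nb ##.##: next=#  (t=3,i=1, bit27=1)
  nb ##.#.: next=#  (t=2,i=9, bit26=1)
  nb ##..#: next=.  (t=0,i=2, bit25=0)
  nb ##...: next=#  (t=3,i=10, bit24=1)
  nb #.###: next=#  (t=0,i=13, bit23=1)
  nb #.##.: next=#  (t=8,i=4, bit22=1)
  nb #.#.#: next=.  (t=1,i=1, bit21=0)
  nb #.#..: next=.  (t=0,i=6, bit20=0)
  nb #..##: next=.  (t=2,i=6, bit19=0)
  nb #..#.: next=#  (t=0,i=3, bit18=1)
  nb #...#: next=.  (t=1,i=5, bit17=0)
  nb #....: next=#  (t=0,i=8, bit16=1)
  nb .####: next=#  (t=1,i=8, bit15=1)
  nb .###.: next=.  (t=0,i=0, bit14=0)
  nb .##.#: next=#  (t=2,i=8, bit13=1)
  nb .##..: next=.  (t=3,i=9, bit12=0)
  nb .#.##: next=.  (t=0,i=12, bit11=0)
  nb .#.#.: next=.  (t=0,i=5, bit10=0)
  nb .#..#: next=#  (t=2,i=5, bit9=1)
  nb .#...: next=#  (t=0,i=7, bit8=1)
  nb ..###: next=#  (t=1,i=7, bit7=1)
  nb ..##.: next=.  (t=2,i=7, bit6=0)
  nb ..#.#: next=.  (t=0,i=4, bit5=0)
  nb ..#..: next=#  (t=2,i=4, bit4=1)
  nb ...##: next=.  (t=1,i=6, bit3=0)
  nb ...#.: next=#  (t=0,i=10, bit2=1)
  nb ....#: next=#  (t=0,i=9, bit1=1)
  nb .....: next=.  (t=2,i=1, bit0=0)
  bits 00011101110001011010001110010110 = 499491734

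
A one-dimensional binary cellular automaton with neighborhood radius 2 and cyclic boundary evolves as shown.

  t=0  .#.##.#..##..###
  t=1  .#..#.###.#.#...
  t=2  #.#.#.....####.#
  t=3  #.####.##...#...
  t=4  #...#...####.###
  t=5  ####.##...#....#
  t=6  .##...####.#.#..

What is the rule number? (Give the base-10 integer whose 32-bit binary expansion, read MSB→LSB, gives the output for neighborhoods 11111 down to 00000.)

  [31] ##### => #  t=5,i=1
  [30] ####. => #  t=2,i=12
  [29] ###.# => .  t=0,i=15
  [28] ###.. => #  t=4,i=0
  [27] ##.## => .  t=2,i=14
  [26] ##.#. => .  t=0,i=0
  [25] ##..# => .  t=0,i=11
  [24] ##... => #  t=3,i=9
  [23] #.### => .  t=1,i=6
  [22] #.##. => .  t=0,i=3
  [21] #.#.# => #  t=0,i=1
  [20] #.#.. => #  t=0,i=6
  [19] #..## => #  t=0,i=8
  [18] #..#. => .  t=1,i=3
  [17] #...# => #  t=3,i=10
  [16] #.... => .  t=1,i=14
  [15] .#### => .  t=2,i=11
  [14] .###. => .  t=0,i=14
  [13] .##.# => #  t=0,i=4
  [12] .##.. => #  t=0,i=10
  [11] .#.## => .  t=0,i=2
  [10] .#.#. => #  t=1,i=11
  [9] .#..# => #  t=0,i=7
  [8] .#... => #  t=1,i=13
  [7] ..### => .  t=0,i=13
  [6] ..##. => .  t=0,i=9
  [5] ..#.# => #  t=1,i=4
  [4] ..#.. => .  t=1,i=1
  [3] ...## => .  t=2,i=9
  [2] ...#. => #  t=1,i=0
  [1] ....# => #  t=1,i=15
  [0] ..... => #  t=2,i=7
  bits 11010001001110100011011100100111 = 3510253351

3510253351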